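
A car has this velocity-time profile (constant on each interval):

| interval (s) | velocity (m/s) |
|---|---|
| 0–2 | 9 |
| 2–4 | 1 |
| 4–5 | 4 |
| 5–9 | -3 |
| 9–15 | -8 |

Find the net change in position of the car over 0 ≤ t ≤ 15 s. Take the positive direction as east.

-36 m

Net displacement equals the area under the velocity-time graph (areas below the axis count negative).
0–2 s: 9 × 2 = 18 m
2–4 s: 1 × 2 = 2 m
4–5 s: 4 × 1 = 4 m
5–9 s: -3 × 4 = -12 m
9–15 s: -8 × 6 = -48 m
Net displacement = -36 m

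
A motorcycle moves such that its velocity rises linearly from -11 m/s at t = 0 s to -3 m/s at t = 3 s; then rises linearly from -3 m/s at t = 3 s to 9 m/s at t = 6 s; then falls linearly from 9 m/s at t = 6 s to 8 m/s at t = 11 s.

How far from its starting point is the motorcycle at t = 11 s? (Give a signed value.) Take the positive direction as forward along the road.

30.5 m

Displacement is the signed area under the v-t curve.
0–3 s: ½(-11 + -3)(3) = -21 m
3–6 s: ½(-3 + 9)(3) = 9 m
6–11 s: ½(9 + 8)(5) = 42.5 m
Net displacement = 30.5 m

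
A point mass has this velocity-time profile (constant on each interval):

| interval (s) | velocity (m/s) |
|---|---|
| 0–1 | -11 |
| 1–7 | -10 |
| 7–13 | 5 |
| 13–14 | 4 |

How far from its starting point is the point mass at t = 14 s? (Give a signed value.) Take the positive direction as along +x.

Net displacement equals the area under the velocity-time graph (areas below the axis count negative).
0–1 s: -11 × 1 = -11 m
1–7 s: -10 × 6 = -60 m
7–13 s: 5 × 6 = 30 m
13–14 s: 4 × 1 = 4 m
Net displacement = -37 m

-37 m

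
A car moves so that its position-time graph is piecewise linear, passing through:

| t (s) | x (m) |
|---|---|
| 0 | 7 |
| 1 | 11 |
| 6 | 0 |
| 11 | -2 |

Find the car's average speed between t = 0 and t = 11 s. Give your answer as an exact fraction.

17/11 m/s

Average speed = (total path length)/(elapsed time); on a piecewise-linear x-t graph the path length is Σ|Δx|.
0–1 s: |Δx| = |11 − 7| = 4 m
1–6 s: |Δx| = |0 − 11| = 11 m
6–11 s: |Δx| = |-2 − 0| = 2 m
Total path = 17 m; average speed = 17/11 = 17/11 m/s.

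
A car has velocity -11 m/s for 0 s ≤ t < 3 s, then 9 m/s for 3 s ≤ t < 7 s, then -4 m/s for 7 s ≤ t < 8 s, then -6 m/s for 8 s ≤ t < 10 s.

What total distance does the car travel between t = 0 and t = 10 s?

Distance (not displacement) is the total path length: add the absolute areas under v-t.
0–3 s: |-11| × 3 = 33 m
3–7 s: |9| × 4 = 36 m
7–8 s: |-4| × 1 = 4 m
8–10 s: |-6| × 2 = 12 m
Total distance = 85 m

85 m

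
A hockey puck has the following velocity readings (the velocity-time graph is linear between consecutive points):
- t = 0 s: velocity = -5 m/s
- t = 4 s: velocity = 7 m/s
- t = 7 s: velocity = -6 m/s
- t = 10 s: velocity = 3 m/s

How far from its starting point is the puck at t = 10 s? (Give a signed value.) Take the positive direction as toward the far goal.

Displacement is the signed area under the v-t curve.
0–4 s: ½(-5 + 7)(4) = 4 m
4–7 s: ½(7 + -6)(3) = 1.5 m
7–10 s: ½(-6 + 3)(3) = -4.5 m
Net displacement = 1 m

1 m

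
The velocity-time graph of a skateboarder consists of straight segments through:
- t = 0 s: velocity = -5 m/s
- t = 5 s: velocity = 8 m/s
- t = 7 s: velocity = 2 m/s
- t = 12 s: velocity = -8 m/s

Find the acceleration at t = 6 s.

-3 m/s²

Acceleration is the slope of the v-t graph on 5–7 s: (2 − 8)/(7 − 5) = -3 m/s².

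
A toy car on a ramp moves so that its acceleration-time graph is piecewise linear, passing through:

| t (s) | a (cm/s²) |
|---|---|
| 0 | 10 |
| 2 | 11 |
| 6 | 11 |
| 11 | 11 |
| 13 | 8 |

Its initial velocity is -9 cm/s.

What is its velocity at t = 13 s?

Δv equals the area under the a-t graph; then v = v₀ + Δv.
0–2 s: ½(10 + 11)(2) = 21 cm/s
2–6 s: 11 × 4 = 44 cm/s
6–11 s: 11 × 5 = 55 cm/s
11–13 s: ½(11 + 8)(2) = 19 cm/s
Δv = 139 cm/s, so v(13) = -9 + (139) = 130 cm/s.

130 cm/s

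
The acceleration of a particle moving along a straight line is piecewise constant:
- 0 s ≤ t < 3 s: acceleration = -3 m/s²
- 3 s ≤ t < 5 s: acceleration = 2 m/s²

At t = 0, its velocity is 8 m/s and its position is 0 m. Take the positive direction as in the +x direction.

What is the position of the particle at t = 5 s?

12.5 m

On each constant-a segment, Δv = aΔt and Δx = v₀Δt + ½aΔt²; chain segment to segment.
0–3 s: v starts 8 m/s; Δx = 8·3 + ½·-3·3² = 10.5 m; v ends -1 m/s.
3–5 s: v starts -1 m/s; Δx = -1·2 + ½·2·2² = 2 m; v ends 3 m/s.
x(5) = 0 + Σ Δx = 12.5 m.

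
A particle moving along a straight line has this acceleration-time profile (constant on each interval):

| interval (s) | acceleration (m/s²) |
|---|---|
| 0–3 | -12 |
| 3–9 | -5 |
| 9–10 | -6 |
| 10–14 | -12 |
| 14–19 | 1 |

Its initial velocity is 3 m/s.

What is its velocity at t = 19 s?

Δv equals the area under the a-t graph; then v = v₀ + Δv.
0–3 s: -12 × 3 = -36 m/s
3–9 s: -5 × 6 = -30 m/s
9–10 s: -6 × 1 = -6 m/s
10–14 s: -12 × 4 = -48 m/s
14–19 s: 1 × 5 = 5 m/s
Δv = -115 m/s, so v(19) = 3 + (-115) = -112 m/s.

-112 m/s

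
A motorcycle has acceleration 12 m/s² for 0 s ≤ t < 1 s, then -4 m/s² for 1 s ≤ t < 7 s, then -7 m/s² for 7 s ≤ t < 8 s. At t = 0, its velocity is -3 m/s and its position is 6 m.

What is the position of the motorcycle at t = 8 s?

-27.5 m

On each constant-a segment, Δv = aΔt and Δx = v₀Δt + ½aΔt²; chain segment to segment.
0–1 s: v starts -3 m/s; Δx = -3·1 + ½·12·1² = 3 m; v ends 9 m/s.
1–7 s: v starts 9 m/s; Δx = 9·6 + ½·-4·6² = -18 m; v ends -15 m/s.
7–8 s: v starts -15 m/s; Δx = -15·1 + ½·-7·1² = -18.5 m; v ends -22 m/s.
x(8) = 6 + Σ Δx = -27.5 m.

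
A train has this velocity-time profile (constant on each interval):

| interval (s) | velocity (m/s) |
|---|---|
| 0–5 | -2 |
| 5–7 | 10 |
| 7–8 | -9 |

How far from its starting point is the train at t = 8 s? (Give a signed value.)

1 m

Net displacement equals the area under the velocity-time graph (areas below the axis count negative).
0–5 s: -2 × 5 = -10 m
5–7 s: 10 × 2 = 20 m
7–8 s: -9 × 1 = -9 m
Net displacement = 1 m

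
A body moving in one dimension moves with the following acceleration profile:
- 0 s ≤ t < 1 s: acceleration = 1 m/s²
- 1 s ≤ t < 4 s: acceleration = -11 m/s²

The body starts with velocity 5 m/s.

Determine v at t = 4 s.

Δv equals the area under the a-t graph; then v = v₀ + Δv.
0–1 s: 1 × 1 = 1 m/s
1–4 s: -11 × 3 = -33 m/s
Δv = -32 m/s, so v(4) = 5 + (-32) = -27 m/s.

-27 m/s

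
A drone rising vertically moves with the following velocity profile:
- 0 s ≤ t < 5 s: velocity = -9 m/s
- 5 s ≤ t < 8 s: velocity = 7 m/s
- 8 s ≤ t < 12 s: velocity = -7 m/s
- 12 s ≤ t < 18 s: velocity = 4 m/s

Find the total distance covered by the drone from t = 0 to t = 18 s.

118 m

Total distance travelled is ∫|v| dt — sum the magnitudes of each area piece.
0–5 s: |-9| × 5 = 45 m
5–8 s: |7| × 3 = 21 m
8–12 s: |-7| × 4 = 28 m
12–18 s: |4| × 6 = 24 m
Total distance = 118 m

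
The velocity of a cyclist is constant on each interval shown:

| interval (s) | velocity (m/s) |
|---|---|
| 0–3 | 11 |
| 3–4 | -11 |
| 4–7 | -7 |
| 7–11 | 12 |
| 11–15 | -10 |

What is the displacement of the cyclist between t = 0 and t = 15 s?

Displacement is the signed area under the v-t curve.
0–3 s: 11 × 3 = 33 m
3–4 s: -11 × 1 = -11 m
4–7 s: -7 × 3 = -21 m
7–11 s: 12 × 4 = 48 m
11–15 s: -10 × 4 = -40 m
Net displacement = 9 m

9 m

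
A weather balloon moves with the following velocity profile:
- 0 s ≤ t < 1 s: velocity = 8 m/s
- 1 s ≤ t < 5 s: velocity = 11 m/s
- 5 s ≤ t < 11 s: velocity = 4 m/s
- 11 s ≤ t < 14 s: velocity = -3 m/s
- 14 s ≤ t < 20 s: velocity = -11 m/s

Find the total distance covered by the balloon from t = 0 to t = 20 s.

Total distance travelled is ∫|v| dt — sum the magnitudes of each area piece.
0–1 s: |8| × 1 = 8 m
1–5 s: |11| × 4 = 44 m
5–11 s: |4| × 6 = 24 m
11–14 s: |-3| × 3 = 9 m
14–20 s: |-11| × 6 = 66 m
Total distance = 151 m

151 m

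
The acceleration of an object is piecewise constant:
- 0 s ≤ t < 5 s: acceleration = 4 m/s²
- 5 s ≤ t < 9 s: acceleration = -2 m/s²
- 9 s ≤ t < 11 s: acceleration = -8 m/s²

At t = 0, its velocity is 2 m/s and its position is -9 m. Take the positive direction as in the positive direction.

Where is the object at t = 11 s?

On each constant-a segment, Δv = aΔt and Δx = v₀Δt + ½aΔt²; chain segment to segment.
0–5 s: v starts 2 m/s; Δx = 2·5 + ½·4·5² = 60 m; v ends 22 m/s.
5–9 s: v starts 22 m/s; Δx = 22·4 + ½·-2·4² = 72 m; v ends 14 m/s.
9–11 s: v starts 14 m/s; Δx = 14·2 + ½·-8·2² = 12 m; v ends -2 m/s.
x(11) = -9 + Σ Δx = 135 m.

135 m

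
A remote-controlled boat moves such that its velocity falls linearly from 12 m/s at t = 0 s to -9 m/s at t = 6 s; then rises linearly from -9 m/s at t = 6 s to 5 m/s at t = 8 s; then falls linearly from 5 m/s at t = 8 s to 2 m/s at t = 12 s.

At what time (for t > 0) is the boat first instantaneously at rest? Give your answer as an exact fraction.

v changes sign on 0–6 s (from 12 to -9); the graph is linear there, so v = 0 at t = 0 + (-12)·(6 − 0)/(-9 − 12) = 24/7 s.

t = 24/7 s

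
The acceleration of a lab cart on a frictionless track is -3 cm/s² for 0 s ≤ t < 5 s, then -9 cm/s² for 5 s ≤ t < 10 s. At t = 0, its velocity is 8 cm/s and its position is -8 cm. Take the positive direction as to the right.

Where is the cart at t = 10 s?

-153 cm

On each constant-a segment, Δv = aΔt and Δx = v₀Δt + ½aΔt²; chain segment to segment.
0–5 s: v starts 8 cm/s; Δx = 8·5 + ½·-3·5² = 2.5 cm; v ends -7 cm/s.
5–10 s: v starts -7 cm/s; Δx = -7·5 + ½·-9·5² = -147.5 cm; v ends -52 cm/s.
x(10) = -8 + Σ Δx = -153 cm.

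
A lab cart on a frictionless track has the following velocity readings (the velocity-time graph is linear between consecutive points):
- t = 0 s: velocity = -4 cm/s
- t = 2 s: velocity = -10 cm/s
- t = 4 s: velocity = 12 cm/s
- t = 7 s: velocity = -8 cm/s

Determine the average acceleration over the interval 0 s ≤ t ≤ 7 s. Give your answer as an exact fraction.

Average acceleration = Δv/Δt = (-8 − -4)/(7 − 0) = -4/7 cm/s².

-4/7 cm/s²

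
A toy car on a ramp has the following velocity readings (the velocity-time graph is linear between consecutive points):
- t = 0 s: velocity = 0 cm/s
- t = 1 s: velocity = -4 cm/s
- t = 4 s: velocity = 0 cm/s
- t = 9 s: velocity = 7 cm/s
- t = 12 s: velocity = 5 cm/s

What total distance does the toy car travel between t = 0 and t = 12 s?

43.5 cm

Total distance travelled is ∫|v| dt — sum the magnitudes of each area piece.
0–1 s: |½(0 + -4)(1)| = 2 cm
1–4 s: |½(-4 + 0)(3)| = 6 cm
4–9 s: |½(0 + 7)(5)| = 17.5 cm
9–12 s: |½(7 + 5)(3)| = 18 cm
Total distance = 43.5 cm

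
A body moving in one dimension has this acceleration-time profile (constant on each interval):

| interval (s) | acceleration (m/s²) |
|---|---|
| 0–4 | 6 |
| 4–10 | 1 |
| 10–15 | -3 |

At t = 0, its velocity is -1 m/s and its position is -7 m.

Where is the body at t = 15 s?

On each constant-a segment, Δv = aΔt and Δx = v₀Δt + ½aΔt²; chain segment to segment.
0–4 s: v starts -1 m/s; Δx = -1·4 + ½·6·4² = 44 m; v ends 23 m/s.
4–10 s: v starts 23 m/s; Δx = 23·6 + ½·1·6² = 156 m; v ends 29 m/s.
10–15 s: v starts 29 m/s; Δx = 29·5 + ½·-3·5² = 107.5 m; v ends 14 m/s.
x(15) = -7 + Σ Δx = 300.5 m.

300.5 m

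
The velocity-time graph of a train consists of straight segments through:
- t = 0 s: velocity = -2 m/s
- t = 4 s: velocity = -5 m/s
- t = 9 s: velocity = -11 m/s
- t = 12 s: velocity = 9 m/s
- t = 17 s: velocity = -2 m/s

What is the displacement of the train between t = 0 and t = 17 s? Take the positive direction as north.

-39.5 m

Net displacement equals the area under the velocity-time graph (areas below the axis count negative).
0–4 s: ½(-2 + -5)(4) = -14 m
4–9 s: ½(-5 + -11)(5) = -40 m
9–12 s: ½(-11 + 9)(3) = -3 m
12–17 s: ½(9 + -2)(5) = 17.5 m
Net displacement = -39.5 m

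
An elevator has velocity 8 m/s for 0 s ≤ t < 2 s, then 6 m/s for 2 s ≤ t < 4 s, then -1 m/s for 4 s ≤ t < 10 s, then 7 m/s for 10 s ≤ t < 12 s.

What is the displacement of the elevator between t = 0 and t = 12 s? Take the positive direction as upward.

Displacement is the signed area under the v-t curve.
0–2 s: 8 × 2 = 16 m
2–4 s: 6 × 2 = 12 m
4–10 s: -1 × 6 = -6 m
10–12 s: 7 × 2 = 14 m
Net displacement = 36 m

36 m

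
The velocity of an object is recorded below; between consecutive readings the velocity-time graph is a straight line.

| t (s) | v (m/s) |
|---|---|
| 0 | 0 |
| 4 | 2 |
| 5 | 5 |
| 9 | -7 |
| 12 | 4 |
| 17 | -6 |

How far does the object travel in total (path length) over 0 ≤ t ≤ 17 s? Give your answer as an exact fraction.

1376/33 m

Distance (not displacement) is the total path length: add the absolute areas under v-t.
0–4 s: |½(0 + 2)(4)| = 4 m
4–5 s: |½(2 + 5)(1)| = 3.5 m
5–9 s: v = 0 at t = 20/3 s; triangle areas 25/6 + 49/6 = 37/3 m
9–12 s: v = 0 at t = 120/11 s; triangle areas 147/22 + 24/11 = 195/22 m
12–17 s: v = 0 at t = 14 s; triangle areas 4 + 9 = 13 m
Total distance = 1376/33 m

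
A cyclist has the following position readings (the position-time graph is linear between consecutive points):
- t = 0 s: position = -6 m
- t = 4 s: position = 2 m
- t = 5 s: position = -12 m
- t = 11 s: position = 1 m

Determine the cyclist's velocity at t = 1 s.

Velocity is the slope of the x-t graph on 0–4 s: (2 − -6)/(4 − 0) = 2 m/s.

2 m/s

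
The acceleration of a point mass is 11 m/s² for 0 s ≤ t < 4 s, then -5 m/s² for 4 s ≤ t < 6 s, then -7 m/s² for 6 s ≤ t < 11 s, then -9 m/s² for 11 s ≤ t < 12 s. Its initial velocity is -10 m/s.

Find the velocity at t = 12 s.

-20 m/s

Δv equals the area under the a-t graph; then v = v₀ + Δv.
0–4 s: 11 × 4 = 44 m/s
4–6 s: -5 × 2 = -10 m/s
6–11 s: -7 × 5 = -35 m/s
11–12 s: -9 × 1 = -9 m/s
Δv = -10 m/s, so v(12) = -10 + (-10) = -20 m/s.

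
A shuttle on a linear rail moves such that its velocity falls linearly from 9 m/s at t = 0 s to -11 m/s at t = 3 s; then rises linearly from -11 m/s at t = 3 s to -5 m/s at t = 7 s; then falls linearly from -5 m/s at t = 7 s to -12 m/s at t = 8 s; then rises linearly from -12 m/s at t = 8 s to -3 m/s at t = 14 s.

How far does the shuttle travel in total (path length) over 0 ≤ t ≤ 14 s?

Total distance travelled is ∫|v| dt — sum the magnitudes of each area piece.
0–3 s: v = 0 at t = 1.35 s; triangle areas 6.075 + 9.075 = 15.15 m
3–7 s: |½(-11 + -5)(4)| = 32 m
7–8 s: |½(-5 + -12)(1)| = 8.5 m
8–14 s: |½(-12 + -3)(6)| = 45 m
Total distance = 100.65 m

100.65 m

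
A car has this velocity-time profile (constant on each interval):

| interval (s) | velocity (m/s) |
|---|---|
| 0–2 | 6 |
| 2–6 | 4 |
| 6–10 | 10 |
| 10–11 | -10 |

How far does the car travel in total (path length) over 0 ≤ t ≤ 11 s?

Total distance travelled is ∫|v| dt — sum the magnitudes of each area piece.
0–2 s: |6| × 2 = 12 m
2–6 s: |4| × 4 = 16 m
6–10 s: |10| × 4 = 40 m
10–11 s: |-10| × 1 = 10 m
Total distance = 78 m

78 m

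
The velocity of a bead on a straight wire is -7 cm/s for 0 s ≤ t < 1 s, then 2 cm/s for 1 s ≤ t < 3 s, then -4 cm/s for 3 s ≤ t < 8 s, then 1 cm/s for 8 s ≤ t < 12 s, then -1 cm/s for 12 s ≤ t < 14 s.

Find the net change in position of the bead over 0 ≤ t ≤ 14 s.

-21 cm

Net displacement equals the area under the velocity-time graph (areas below the axis count negative).
0–1 s: -7 × 1 = -7 cm
1–3 s: 2 × 2 = 4 cm
3–8 s: -4 × 5 = -20 cm
8–12 s: 1 × 4 = 4 cm
12–14 s: -1 × 2 = -2 cm
Net displacement = -21 cm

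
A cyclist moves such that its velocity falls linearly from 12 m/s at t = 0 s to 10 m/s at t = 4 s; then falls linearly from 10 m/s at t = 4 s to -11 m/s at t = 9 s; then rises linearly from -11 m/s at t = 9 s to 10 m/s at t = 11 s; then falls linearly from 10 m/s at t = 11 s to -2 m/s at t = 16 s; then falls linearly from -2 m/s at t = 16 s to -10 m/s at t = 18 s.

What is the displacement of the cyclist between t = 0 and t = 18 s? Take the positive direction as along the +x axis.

48.5 m

Net displacement equals the area under the velocity-time graph (areas below the axis count negative).
0–4 s: ½(12 + 10)(4) = 44 m
4–9 s: ½(10 + -11)(5) = -2.5 m
9–11 s: ½(-11 + 10)(2) = -1 m
11–16 s: ½(10 + -2)(5) = 20 m
16–18 s: ½(-2 + -10)(2) = -12 m
Net displacement = 48.5 m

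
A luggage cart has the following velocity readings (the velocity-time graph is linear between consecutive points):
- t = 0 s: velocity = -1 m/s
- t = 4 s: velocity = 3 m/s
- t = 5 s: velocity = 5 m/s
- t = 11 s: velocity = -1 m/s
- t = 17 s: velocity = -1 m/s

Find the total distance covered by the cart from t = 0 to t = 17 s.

28 m

Total distance travelled is ∫|v| dt — sum the magnitudes of each area piece.
0–4 s: v = 0 at t = 1 s; triangle areas 0.5 + 4.5 = 5 m
4–5 s: |½(3 + 5)(1)| = 4 m
5–11 s: v = 0 at t = 10 s; triangle areas 12.5 + 0.5 = 13 m
11–17 s: |-1| × 6 = 6 m
Total distance = 28 m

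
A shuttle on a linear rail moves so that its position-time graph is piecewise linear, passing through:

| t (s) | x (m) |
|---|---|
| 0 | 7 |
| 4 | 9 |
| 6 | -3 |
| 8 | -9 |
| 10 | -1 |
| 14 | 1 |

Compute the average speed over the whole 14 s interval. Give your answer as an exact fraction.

15/7 m/s

Average speed = (total path length)/(elapsed time); on a piecewise-linear x-t graph the path length is Σ|Δx|.
0–4 s: |Δx| = |9 − 7| = 2 m
4–6 s: |Δx| = |-3 − 9| = 12 m
6–8 s: |Δx| = |-9 − -3| = 6 m
8–10 s: |Δx| = |-1 − -9| = 8 m
10–14 s: |Δx| = |1 − -1| = 2 m
Total path = 30 m; average speed = 30/14 = 15/7 m/s.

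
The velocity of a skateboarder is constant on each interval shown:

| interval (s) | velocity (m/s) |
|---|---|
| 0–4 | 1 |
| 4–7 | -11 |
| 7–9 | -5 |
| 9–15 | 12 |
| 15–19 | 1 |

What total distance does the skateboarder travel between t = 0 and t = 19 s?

Distance (not displacement) is the total path length: add the absolute areas under v-t.
0–4 s: |1| × 4 = 4 m
4–7 s: |-11| × 3 = 33 m
7–9 s: |-5| × 2 = 10 m
9–15 s: |12| × 6 = 72 m
15–19 s: |1| × 4 = 4 m
Total distance = 123 m

123 m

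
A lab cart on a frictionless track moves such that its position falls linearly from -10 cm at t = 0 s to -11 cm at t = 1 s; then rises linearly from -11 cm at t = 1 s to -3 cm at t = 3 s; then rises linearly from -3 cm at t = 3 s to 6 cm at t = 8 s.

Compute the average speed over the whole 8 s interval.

Average speed = (total path length)/(elapsed time); on a piecewise-linear x-t graph the path length is Σ|Δx|.
0–1 s: |Δx| = |-11 − -10| = 1 cm
1–3 s: |Δx| = |-3 − -11| = 8 cm
3–8 s: |Δx| = |6 − -3| = 9 cm
Total path = 18 cm; average speed = 18/8 = 2.25 cm/s.

2.25 cm/s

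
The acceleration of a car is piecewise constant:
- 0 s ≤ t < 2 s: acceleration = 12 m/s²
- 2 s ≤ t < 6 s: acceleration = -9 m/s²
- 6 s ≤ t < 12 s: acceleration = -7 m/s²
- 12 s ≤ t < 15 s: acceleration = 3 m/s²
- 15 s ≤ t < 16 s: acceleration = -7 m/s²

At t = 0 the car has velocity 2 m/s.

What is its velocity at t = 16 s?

-50 m/s

Δv equals the area under the a-t graph; then v = v₀ + Δv.
0–2 s: 12 × 2 = 24 m/s
2–6 s: -9 × 4 = -36 m/s
6–12 s: -7 × 6 = -42 m/s
12–15 s: 3 × 3 = 9 m/s
15–16 s: -7 × 1 = -7 m/s
Δv = -52 m/s, so v(16) = 2 + (-52) = -50 m/s.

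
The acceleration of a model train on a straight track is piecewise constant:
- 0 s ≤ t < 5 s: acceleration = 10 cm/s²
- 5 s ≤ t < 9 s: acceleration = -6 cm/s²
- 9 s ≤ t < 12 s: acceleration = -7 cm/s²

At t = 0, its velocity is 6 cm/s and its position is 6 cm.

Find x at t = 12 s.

401.5 cm

On each constant-a segment, Δv = aΔt and Δx = v₀Δt + ½aΔt²; chain segment to segment.
0–5 s: v starts 6 cm/s; Δx = 6·5 + ½·10·5² = 155 cm; v ends 56 cm/s.
5–9 s: v starts 56 cm/s; Δx = 56·4 + ½·-6·4² = 176 cm; v ends 32 cm/s.
9–12 s: v starts 32 cm/s; Δx = 32·3 + ½·-7·3² = 64.5 cm; v ends 11 cm/s.
x(12) = 6 + Σ Δx = 401.5 cm.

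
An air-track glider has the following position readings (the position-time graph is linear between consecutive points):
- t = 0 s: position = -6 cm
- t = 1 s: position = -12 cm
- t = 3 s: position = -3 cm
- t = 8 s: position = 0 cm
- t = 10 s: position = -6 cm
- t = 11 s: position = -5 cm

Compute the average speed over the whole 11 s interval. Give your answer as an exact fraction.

25/11 cm/s

Average speed = (total path length)/(elapsed time); on a piecewise-linear x-t graph the path length is Σ|Δx|.
0–1 s: |Δx| = |-12 − -6| = 6 cm
1–3 s: |Δx| = |-3 − -12| = 9 cm
3–8 s: |Δx| = |0 − -3| = 3 cm
8–10 s: |Δx| = |-6 − 0| = 6 cm
10–11 s: |Δx| = |-5 − -6| = 1 cm
Total path = 25 cm; average speed = 25/11 = 25/11 cm/s.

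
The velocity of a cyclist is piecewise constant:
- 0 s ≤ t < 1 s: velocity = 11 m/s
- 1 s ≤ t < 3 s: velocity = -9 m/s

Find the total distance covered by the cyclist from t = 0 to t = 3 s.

29 m

Total distance travelled is ∫|v| dt — sum the magnitudes of each area piece.
0–1 s: |11| × 1 = 11 m
1–3 s: |-9| × 2 = 18 m
Total distance = 29 m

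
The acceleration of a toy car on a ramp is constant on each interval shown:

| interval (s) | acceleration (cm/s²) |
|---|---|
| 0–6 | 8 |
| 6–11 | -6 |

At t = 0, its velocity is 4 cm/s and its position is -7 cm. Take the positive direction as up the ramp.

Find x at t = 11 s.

346 cm

On each constant-a segment, Δv = aΔt and Δx = v₀Δt + ½aΔt²; chain segment to segment.
0–6 s: v starts 4 cm/s; Δx = 4·6 + ½·8·6² = 168 cm; v ends 52 cm/s.
6–11 s: v starts 52 cm/s; Δx = 52·5 + ½·-6·5² = 185 cm; v ends 22 cm/s.
x(11) = -7 + Σ Δx = 346 cm.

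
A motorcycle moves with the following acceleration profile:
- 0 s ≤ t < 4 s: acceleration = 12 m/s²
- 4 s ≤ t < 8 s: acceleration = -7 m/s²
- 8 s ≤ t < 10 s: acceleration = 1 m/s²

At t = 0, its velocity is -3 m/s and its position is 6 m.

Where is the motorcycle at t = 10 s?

On each constant-a segment, Δv = aΔt and Δx = v₀Δt + ½aΔt²; chain segment to segment.
0–4 s: v starts -3 m/s; Δx = -3·4 + ½·12·4² = 84 m; v ends 45 m/s.
4–8 s: v starts 45 m/s; Δx = 45·4 + ½·-7·4² = 124 m; v ends 17 m/s.
8–10 s: v starts 17 m/s; Δx = 17·2 + ½·1·2² = 36 m; v ends 19 m/s.
x(10) = 6 + Σ Δx = 250 m.

250 m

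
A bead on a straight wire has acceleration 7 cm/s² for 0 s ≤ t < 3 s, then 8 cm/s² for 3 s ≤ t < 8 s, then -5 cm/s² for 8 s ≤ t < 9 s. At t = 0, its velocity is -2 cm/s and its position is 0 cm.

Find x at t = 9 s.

277 cm

On each constant-a segment, Δv = aΔt and Δx = v₀Δt + ½aΔt²; chain segment to segment.
0–3 s: v starts -2 cm/s; Δx = -2·3 + ½·7·3² = 25.5 cm; v ends 19 cm/s.
3–8 s: v starts 19 cm/s; Δx = 19·5 + ½·8·5² = 195 cm; v ends 59 cm/s.
8–9 s: v starts 59 cm/s; Δx = 59·1 + ½·-5·1² = 56.5 cm; v ends 54 cm/s.
x(9) = 0 + Σ Δx = 277 cm.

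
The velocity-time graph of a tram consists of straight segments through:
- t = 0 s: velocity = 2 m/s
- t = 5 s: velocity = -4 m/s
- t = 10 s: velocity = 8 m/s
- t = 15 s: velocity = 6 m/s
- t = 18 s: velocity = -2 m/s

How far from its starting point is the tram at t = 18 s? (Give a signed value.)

46 m

Displacement is the signed area under the v-t curve.
0–5 s: ½(2 + -4)(5) = -5 m
5–10 s: ½(-4 + 8)(5) = 10 m
10–15 s: ½(8 + 6)(5) = 35 m
15–18 s: ½(6 + -2)(3) = 6 m
Net displacement = 46 m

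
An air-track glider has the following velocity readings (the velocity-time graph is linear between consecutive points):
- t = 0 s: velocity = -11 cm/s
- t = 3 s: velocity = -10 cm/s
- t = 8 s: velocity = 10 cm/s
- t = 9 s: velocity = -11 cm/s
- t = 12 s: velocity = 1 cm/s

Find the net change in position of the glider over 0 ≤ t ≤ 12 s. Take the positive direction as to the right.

Net displacement equals the area under the velocity-time graph (areas below the axis count negative).
0–3 s: ½(-11 + -10)(3) = -31.5 cm
3–8 s: ½(-10 + 10)(5) = 0 cm
8–9 s: ½(10 + -11)(1) = -0.5 cm
9–12 s: ½(-11 + 1)(3) = -15 cm
Net displacement = -47 cm

-47 cm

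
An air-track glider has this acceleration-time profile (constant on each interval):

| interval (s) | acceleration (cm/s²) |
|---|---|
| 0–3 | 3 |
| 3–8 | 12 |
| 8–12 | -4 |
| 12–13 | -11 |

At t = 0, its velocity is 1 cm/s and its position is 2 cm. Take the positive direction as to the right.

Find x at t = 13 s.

515 cm

On each constant-a segment, Δv = aΔt and Δx = v₀Δt + ½aΔt²; chain segment to segment.
0–3 s: v starts 1 cm/s; Δx = 1·3 + ½·3·3² = 16.5 cm; v ends 10 cm/s.
3–8 s: v starts 10 cm/s; Δx = 10·5 + ½·12·5² = 200 cm; v ends 70 cm/s.
8–12 s: v starts 70 cm/s; Δx = 70·4 + ½·-4·4² = 248 cm; v ends 54 cm/s.
12–13 s: v starts 54 cm/s; Δx = 54·1 + ½·-11·1² = 48.5 cm; v ends 43 cm/s.
x(13) = 2 + Σ Δx = 515 cm.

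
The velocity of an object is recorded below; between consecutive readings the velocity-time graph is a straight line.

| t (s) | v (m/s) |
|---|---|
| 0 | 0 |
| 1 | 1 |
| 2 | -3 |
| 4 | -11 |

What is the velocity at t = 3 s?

On 2–4 s the graph is linear from -3 to -11 m/s: v(3) = -3 + (-11 − -3)·(3 − 2)/(4 − 2) = -7 m/s.

-7 m/s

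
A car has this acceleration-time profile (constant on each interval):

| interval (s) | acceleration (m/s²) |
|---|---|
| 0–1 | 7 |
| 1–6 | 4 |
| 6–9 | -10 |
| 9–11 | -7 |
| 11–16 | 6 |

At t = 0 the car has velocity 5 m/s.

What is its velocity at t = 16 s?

Δv equals the area under the a-t graph; then v = v₀ + Δv.
0–1 s: 7 × 1 = 7 m/s
1–6 s: 4 × 5 = 20 m/s
6–9 s: -10 × 3 = -30 m/s
9–11 s: -7 × 2 = -14 m/s
11–16 s: 6 × 5 = 30 m/s
Δv = 13 m/s, so v(16) = 5 + (13) = 18 m/s.

18 m/s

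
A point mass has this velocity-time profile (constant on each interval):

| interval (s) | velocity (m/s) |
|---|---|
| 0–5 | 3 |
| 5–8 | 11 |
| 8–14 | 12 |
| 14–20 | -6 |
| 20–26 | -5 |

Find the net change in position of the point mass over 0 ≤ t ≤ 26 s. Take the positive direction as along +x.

Net displacement equals the area under the velocity-time graph (areas below the axis count negative).
0–5 s: 3 × 5 = 15 m
5–8 s: 11 × 3 = 33 m
8–14 s: 12 × 6 = 72 m
14–20 s: -6 × 6 = -36 m
20–26 s: -5 × 6 = -30 m
Net displacement = 54 m

54 m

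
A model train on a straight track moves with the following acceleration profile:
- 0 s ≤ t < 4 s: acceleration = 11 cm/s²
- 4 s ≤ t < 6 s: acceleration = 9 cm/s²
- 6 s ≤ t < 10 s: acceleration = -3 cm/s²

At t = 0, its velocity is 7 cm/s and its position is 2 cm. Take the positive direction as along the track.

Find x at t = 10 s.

On each constant-a segment, Δv = aΔt and Δx = v₀Δt + ½aΔt²; chain segment to segment.
0–4 s: v starts 7 cm/s; Δx = 7·4 + ½·11·4² = 116 cm; v ends 51 cm/s.
4–6 s: v starts 51 cm/s; Δx = 51·2 + ½·9·2² = 120 cm; v ends 69 cm/s.
6–10 s: v starts 69 cm/s; Δx = 69·4 + ½·-3·4² = 252 cm; v ends 57 cm/s.
x(10) = 2 + Σ Δx = 490 cm.

490 cm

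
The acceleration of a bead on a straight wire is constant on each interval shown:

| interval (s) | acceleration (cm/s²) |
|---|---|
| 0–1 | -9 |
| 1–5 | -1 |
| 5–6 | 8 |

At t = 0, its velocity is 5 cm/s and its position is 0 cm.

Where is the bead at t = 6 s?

On each constant-a segment, Δv = aΔt and Δx = v₀Δt + ½aΔt²; chain segment to segment.
0–1 s: v starts 5 cm/s; Δx = 5·1 + ½·-9·1² = 0.5 cm; v ends -4 cm/s.
1–5 s: v starts -4 cm/s; Δx = -4·4 + ½·-1·4² = -24 cm; v ends -8 cm/s.
5–6 s: v starts -8 cm/s; Δx = -8·1 + ½·8·1² = -4 cm; v ends 0 cm/s.
x(6) = 0 + Σ Δx = -27.5 cm.

-27.5 cm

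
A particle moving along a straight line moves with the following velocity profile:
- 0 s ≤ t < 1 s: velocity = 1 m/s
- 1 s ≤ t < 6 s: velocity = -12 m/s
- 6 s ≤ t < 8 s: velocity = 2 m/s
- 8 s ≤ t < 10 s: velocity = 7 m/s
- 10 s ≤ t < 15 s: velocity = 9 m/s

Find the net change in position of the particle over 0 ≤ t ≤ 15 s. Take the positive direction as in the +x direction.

4 m

Displacement is the signed area under the v-t curve.
0–1 s: 1 × 1 = 1 m
1–6 s: -12 × 5 = -60 m
6–8 s: 2 × 2 = 4 m
8–10 s: 7 × 2 = 14 m
10–15 s: 9 × 5 = 45 m
Net displacement = 4 m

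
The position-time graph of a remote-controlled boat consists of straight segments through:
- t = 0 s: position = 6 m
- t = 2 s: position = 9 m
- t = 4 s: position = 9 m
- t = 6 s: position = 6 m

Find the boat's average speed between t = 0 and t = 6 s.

Average speed = (total path length)/(elapsed time); on a piecewise-linear x-t graph the path length is Σ|Δx|.
0–2 s: |Δx| = |9 − 6| = 3 m
2–4 s: |Δx| = |9 − 9| = 0 m
4–6 s: |Δx| = |6 − 9| = 3 m
Total path = 6 m; average speed = 6/6 = 1 m/s.

1 m/s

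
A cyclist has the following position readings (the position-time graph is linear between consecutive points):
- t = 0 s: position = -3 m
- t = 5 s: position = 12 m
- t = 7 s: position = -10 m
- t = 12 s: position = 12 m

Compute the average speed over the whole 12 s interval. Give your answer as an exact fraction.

Average speed = (total path length)/(elapsed time); on a piecewise-linear x-t graph the path length is Σ|Δx|.
0–5 s: |Δx| = |12 − -3| = 15 m
5–7 s: |Δx| = |-10 − 12| = 22 m
7–12 s: |Δx| = |12 − -10| = 22 m
Total path = 59 m; average speed = 59/12 = 59/12 m/s.

59/12 m/s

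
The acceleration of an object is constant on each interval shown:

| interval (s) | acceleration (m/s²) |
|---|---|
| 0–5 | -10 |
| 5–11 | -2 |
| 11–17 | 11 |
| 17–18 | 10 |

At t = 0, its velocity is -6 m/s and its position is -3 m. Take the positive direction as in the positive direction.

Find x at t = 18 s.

-737 m

On each constant-a segment, Δv = aΔt and Δx = v₀Δt + ½aΔt²; chain segment to segment.
0–5 s: v starts -6 m/s; Δx = -6·5 + ½·-10·5² = -155 m; v ends -56 m/s.
5–11 s: v starts -56 m/s; Δx = -56·6 + ½·-2·6² = -372 m; v ends -68 m/s.
11–17 s: v starts -68 m/s; Δx = -68·6 + ½·11·6² = -210 m; v ends -2 m/s.
17–18 s: v starts -2 m/s; Δx = -2·1 + ½·10·1² = 3 m; v ends 8 m/s.
x(18) = -3 + Σ Δx = -737 m.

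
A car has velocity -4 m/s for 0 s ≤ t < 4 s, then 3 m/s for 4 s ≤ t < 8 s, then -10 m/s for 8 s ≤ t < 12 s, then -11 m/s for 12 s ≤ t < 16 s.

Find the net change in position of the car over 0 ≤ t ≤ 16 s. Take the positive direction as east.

-88 m

Net displacement equals the area under the velocity-time graph (areas below the axis count negative).
0–4 s: -4 × 4 = -16 m
4–8 s: 3 × 4 = 12 m
8–12 s: -10 × 4 = -40 m
12–16 s: -11 × 4 = -44 m
Net displacement = -88 m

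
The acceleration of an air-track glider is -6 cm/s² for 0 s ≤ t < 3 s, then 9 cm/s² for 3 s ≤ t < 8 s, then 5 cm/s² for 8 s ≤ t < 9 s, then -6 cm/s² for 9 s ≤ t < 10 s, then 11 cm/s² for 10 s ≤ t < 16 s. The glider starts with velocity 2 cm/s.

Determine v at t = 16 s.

Δv equals the area under the a-t graph; then v = v₀ + Δv.
0–3 s: -6 × 3 = -18 cm/s
3–8 s: 9 × 5 = 45 cm/s
8–9 s: 5 × 1 = 5 cm/s
9–10 s: -6 × 1 = -6 cm/s
10–16 s: 11 × 6 = 66 cm/s
Δv = 92 cm/s, so v(16) = 2 + (92) = 94 cm/s.

94 cm/s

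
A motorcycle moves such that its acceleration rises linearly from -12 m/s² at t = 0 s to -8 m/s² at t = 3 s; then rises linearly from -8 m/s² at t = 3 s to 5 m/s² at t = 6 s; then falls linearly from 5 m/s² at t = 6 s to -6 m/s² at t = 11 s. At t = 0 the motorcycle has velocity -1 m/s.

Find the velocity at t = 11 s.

Δv equals the area under the a-t graph; then v = v₀ + Δv.
0–3 s: ½(-12 + -8)(3) = -30 m/s
3–6 s: ½(-8 + 5)(3) = -4.5 m/s
6–11 s: ½(5 + -6)(5) = -2.5 m/s
Δv = -37 m/s, so v(11) = -1 + (-37) = -38 m/s.

-38 m/s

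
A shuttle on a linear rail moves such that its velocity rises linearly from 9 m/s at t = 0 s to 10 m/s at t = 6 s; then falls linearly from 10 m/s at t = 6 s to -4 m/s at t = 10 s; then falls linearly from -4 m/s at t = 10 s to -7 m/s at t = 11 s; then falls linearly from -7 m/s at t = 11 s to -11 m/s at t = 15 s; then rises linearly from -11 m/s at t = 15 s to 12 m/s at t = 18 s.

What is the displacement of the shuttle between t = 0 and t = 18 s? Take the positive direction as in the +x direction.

29 m

Displacement is the signed area under the v-t curve.
0–6 s: ½(9 + 10)(6) = 57 m
6–10 s: ½(10 + -4)(4) = 12 m
10–11 s: ½(-4 + -7)(1) = -5.5 m
11–15 s: ½(-7 + -11)(4) = -36 m
15–18 s: ½(-11 + 12)(3) = 1.5 m
Net displacement = 29 m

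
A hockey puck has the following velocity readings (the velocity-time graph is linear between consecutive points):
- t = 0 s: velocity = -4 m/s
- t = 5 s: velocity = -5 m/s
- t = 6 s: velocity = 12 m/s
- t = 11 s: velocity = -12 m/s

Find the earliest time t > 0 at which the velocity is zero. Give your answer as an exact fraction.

t = 90/17 s

v changes sign on 5–6 s (from -5 to 12); the graph is linear there, so v = 0 at t = 5 + (5)·(6 − 5)/(12 − -5) = 90/17 s.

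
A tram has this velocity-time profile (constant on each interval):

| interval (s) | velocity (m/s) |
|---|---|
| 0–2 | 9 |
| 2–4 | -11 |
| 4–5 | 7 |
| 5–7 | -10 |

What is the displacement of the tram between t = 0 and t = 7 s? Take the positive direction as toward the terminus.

Displacement is the signed area under the v-t curve.
0–2 s: 9 × 2 = 18 m
2–4 s: -11 × 2 = -22 m
4–5 s: 7 × 1 = 7 m
5–7 s: -10 × 2 = -20 m
Net displacement = -17 m

-17 m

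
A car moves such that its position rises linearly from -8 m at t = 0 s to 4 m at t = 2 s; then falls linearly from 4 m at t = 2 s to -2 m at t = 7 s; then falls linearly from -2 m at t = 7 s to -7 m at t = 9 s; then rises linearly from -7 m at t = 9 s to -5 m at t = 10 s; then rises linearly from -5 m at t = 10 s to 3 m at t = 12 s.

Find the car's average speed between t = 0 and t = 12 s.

Average speed = (total path length)/(elapsed time); on a piecewise-linear x-t graph the path length is Σ|Δx|.
0–2 s: |Δx| = |4 − -8| = 12 m
2–7 s: |Δx| = |-2 − 4| = 6 m
7–9 s: |Δx| = |-7 − -2| = 5 m
9–10 s: |Δx| = |-5 − -7| = 2 m
10–12 s: |Δx| = |3 − -5| = 8 m
Total path = 33 m; average speed = 33/12 = 2.75 m/s.

2.75 m/s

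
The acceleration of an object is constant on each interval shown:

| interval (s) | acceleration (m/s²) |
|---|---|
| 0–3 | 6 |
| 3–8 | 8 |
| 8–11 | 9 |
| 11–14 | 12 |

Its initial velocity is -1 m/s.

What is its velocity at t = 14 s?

Δv equals the area under the a-t graph; then v = v₀ + Δv.
0–3 s: 6 × 3 = 18 m/s
3–8 s: 8 × 5 = 40 m/s
8–11 s: 9 × 3 = 27 m/s
11–14 s: 12 × 3 = 36 m/s
Δv = 121 m/s, so v(14) = -1 + (121) = 120 m/s.

120 m/s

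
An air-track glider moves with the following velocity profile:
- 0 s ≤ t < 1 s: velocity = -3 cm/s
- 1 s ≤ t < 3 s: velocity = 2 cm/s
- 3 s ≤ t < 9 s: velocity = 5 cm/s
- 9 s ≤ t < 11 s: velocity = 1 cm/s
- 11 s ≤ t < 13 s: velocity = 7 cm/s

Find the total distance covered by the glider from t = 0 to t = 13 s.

Distance (not displacement) is the total path length: add the absolute areas under v-t.
0–1 s: |-3| × 1 = 3 cm
1–3 s: |2| × 2 = 4 cm
3–9 s: |5| × 6 = 30 cm
9–11 s: |1| × 2 = 2 cm
11–13 s: |7| × 2 = 14 cm
Total distance = 53 cm

53 cm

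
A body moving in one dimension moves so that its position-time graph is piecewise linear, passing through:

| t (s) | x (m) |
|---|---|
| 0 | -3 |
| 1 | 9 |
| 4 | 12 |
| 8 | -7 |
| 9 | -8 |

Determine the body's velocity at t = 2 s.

Velocity is the slope of the x-t graph on 1–4 s: (12 − 9)/(4 − 1) = 1 m/s.

1 m/s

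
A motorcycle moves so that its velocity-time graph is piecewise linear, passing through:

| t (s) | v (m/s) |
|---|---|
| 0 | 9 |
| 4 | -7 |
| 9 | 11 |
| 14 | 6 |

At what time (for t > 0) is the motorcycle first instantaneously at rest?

t = 2.25 s

v changes sign on 0–4 s (from 9 to -7); the graph is linear there, so v = 0 at t = 0 + (-9)·(4 − 0)/(-7 − 9) = 2.25 s.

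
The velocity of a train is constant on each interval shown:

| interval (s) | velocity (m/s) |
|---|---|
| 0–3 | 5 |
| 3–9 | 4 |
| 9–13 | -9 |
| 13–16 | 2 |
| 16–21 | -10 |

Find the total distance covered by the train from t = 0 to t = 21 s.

131 m

Total distance travelled is ∫|v| dt — sum the magnitudes of each area piece.
0–3 s: |5| × 3 = 15 m
3–9 s: |4| × 6 = 24 m
9–13 s: |-9| × 4 = 36 m
13–16 s: |2| × 3 = 6 m
16–21 s: |-10| × 5 = 50 m
Total distance = 131 m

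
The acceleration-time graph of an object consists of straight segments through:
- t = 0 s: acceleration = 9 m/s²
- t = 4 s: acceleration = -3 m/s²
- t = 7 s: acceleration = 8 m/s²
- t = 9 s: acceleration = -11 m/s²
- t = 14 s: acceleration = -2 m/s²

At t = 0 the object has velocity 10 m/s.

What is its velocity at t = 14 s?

-6 m/s

Δv equals the area under the a-t graph; then v = v₀ + Δv.
0–4 s: ½(9 + -3)(4) = 12 m/s
4–7 s: ½(-3 + 8)(3) = 7.5 m/s
7–9 s: ½(8 + -11)(2) = -3 m/s
9–14 s: ½(-11 + -2)(5) = -32.5 m/s
Δv = -16 m/s, so v(14) = 10 + (-16) = -6 m/s.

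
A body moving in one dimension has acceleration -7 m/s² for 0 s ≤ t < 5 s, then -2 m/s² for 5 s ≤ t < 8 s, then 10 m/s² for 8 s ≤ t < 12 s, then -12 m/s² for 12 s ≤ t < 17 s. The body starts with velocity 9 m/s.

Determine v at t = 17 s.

Δv equals the area under the a-t graph; then v = v₀ + Δv.
0–5 s: -7 × 5 = -35 m/s
5–8 s: -2 × 3 = -6 m/s
8–12 s: 10 × 4 = 40 m/s
12–17 s: -12 × 5 = -60 m/s
Δv = -61 m/s, so v(17) = 9 + (-61) = -52 m/s.

-52 m/s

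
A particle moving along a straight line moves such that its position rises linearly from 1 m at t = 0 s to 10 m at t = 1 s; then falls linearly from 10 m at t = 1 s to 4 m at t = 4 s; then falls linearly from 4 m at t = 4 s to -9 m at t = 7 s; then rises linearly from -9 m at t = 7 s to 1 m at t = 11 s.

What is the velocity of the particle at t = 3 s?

-2 m/s

Velocity is the slope of the x-t graph on 1–4 s: (4 − 10)/(4 − 1) = -2 m/s.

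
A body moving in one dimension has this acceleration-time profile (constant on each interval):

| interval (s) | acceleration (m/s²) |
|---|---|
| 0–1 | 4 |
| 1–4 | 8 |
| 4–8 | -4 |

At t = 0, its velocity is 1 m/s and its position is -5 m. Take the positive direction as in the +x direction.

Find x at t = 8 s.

133 m

On each constant-a segment, Δv = aΔt and Δx = v₀Δt + ½aΔt²; chain segment to segment.
0–1 s: v starts 1 m/s; Δx = 1·1 + ½·4·1² = 3 m; v ends 5 m/s.
1–4 s: v starts 5 m/s; Δx = 5·3 + ½·8·3² = 51 m; v ends 29 m/s.
4–8 s: v starts 29 m/s; Δx = 29·4 + ½·-4·4² = 84 m; v ends 13 m/s.
x(8) = -5 + Σ Δx = 133 m.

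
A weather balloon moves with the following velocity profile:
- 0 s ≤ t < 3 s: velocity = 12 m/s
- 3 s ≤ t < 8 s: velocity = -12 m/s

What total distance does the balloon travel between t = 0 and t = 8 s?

96 m

Distance (not displacement) is the total path length: add the absolute areas under v-t.
0–3 s: |12| × 3 = 36 m
3–8 s: |-12| × 5 = 60 m
Total distance = 96 m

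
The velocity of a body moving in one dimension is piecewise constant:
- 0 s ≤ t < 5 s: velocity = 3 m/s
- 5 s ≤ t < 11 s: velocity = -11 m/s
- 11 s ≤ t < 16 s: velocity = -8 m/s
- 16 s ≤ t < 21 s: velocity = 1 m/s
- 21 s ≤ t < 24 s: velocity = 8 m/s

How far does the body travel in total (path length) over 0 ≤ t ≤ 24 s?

150 m

Total distance travelled is ∫|v| dt — sum the magnitudes of each area piece.
0–5 s: |3| × 5 = 15 m
5–11 s: |-11| × 6 = 66 m
11–16 s: |-8| × 5 = 40 m
16–21 s: |1| × 5 = 5 m
21–24 s: |8| × 3 = 24 m
Total distance = 150 m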